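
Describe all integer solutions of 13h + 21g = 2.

Step 1: Compute gcd(13, 21) = 1.
Since 1 divides 2, solutions exist.

Step 2: Find a particular solution using extended Euclidean algorithm.
We get h₀ = -16, g₀ = 10.
Check: 13*-16 + 21*10 = 2 = 2 ✓

Step 3: Write the general solution.
h = -16 + (21/1)t = -16 + 21t
g = 10 - (13/1)t = 10 - 13t
for any integer t.

h = -16 + 21t, g = 10 - 13t for integer t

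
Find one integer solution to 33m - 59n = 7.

Step 1: Check solvability.
gcd(33, 59) = 1
Since 1 divides 7, solutions exist.

Step 2: Apply extended Euclidean algorithm to find gcd.
We find integers such that 33*x0 + 59*y0 = 1

Step 3: Scale the particular solution.
Multiply by 7/1 = 7:
m = -175, n = -98

Step 4: Verify.
33*(-175) - 59*(-98) = 7 = 7 ✓

m = -175, n = -98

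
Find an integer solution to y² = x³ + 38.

Try small integer x values and check whether x³ + 38 is a perfect square.
x = 11: x³ + 38 = 11³ + 38 = 1331 + 38 = 1369
Is 1369 a perfect square? 37² = 1369 ✓
So (x, y) = (11, -37) is a solution.

x = 11, y = -37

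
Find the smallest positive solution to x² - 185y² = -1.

We need x² = 185y² - 1. Try successive y:
y = 1: x² = 185·1² - 1 = 184, not a perfect square
y = 2: x² = 185·2² - 1 = 739, not a perfect square
y = 3: x² = 185·3² - 1 = 1664, not a perfect square
...
y = 5: x² = 185·5² - 1 = 4624 = 68² ✓
Check: 68² - 185·5² = 4624 - 4625 = -1 ✓

x = 68, y = 5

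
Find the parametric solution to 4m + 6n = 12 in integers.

Step 1: Compute gcd(4, 6) = 2.
Since 2 divides 12, solutions exist.

Step 2: Find a particular solution using extended Euclidean algorithm.
We get m₀ = -6, n₀ = 6.
Check: 4*-6 + 6*6 = 12 = 12 ✓

Step 3: Write the general solution.
m = -6 + (6/2)t = -6 + 3t
n = 6 - (4/2)t = 6 - 2t
for any integer t.

m = -6 + 3t, n = 6 - 2t for integer t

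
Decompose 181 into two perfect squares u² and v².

We need to find integers u, v > 0 such that u² + v² = 181.
Trying u = 9: v² = 181 - 9² = 181 - 81 = 100
v = 10
Check: 9² + 10² = 81 + 100 = 181 ✓

181 = 9² + 10²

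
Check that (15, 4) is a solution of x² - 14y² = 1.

Compute x² = 15² = 225
Compute 14y² = 14·4² = 14·16 = 224
x² - 14y² = 225 - 224 = 1
Since this equals 1, (15, 4) is a solution.

Yes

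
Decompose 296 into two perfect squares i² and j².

We need to find integers i, j > 0 such that i² + j² = 296.
Trying i = 10: j² = 296 - 10² = 296 - 100 = 196
j = 14
Check: 10² + 14² = 100 + 196 = 296 ✓

296 = 10² + 14²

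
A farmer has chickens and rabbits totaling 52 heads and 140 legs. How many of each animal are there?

Let c = chickens, r = rabbits.
Heads: c + r = 52
Legs: 2c + 4r = 140
From the first equation, c = 52 - r. Substitute:
2(52 - r) + 4r = 140
104 + 2r = 140
r = (140 - 104)/2 = 18
c = 52 - 18 = 34

Chickens: 34, Rabbits: 18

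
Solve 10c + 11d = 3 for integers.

Step 1: Check solvability.
gcd(10, 11) = 1
Since 1 divides 3, solutions exist.

Step 2: Apply extended Euclidean algorithm to find gcd.
We find integers such that 10*x0 + 11*y0 = 1

Step 3: Scale the particular solution.
Multiply by 3/1 = 3:
c = -3, d = 3

Step 4: Verify.
10*(-3) + 11*(3) = 3 = 3 ✓

c = -3, d = 3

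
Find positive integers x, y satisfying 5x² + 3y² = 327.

Try small values of x and check whether (327 - 5x²)/3 is a perfect square.
x = 6: 5·6² = 180, so 3y² = 327 - 180 = 147, giving y² = 49, y = 7.
Check: 5·6² + 3·7² = 180 + 147 = 327 ✓

x = 6, y = 7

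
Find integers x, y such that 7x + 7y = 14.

Step 1: Check solvability.
gcd(7, 7) = 7
Since 7 divides 14, solutions exist.

Step 2: Apply extended Euclidean algorithm to find gcd.
We find integers such that 7*x0 + 7*y0 = 7

Step 3: Scale the particular solution.
Multiply by 14/7 = 2:
x = 0, y = 2

Step 4: Verify.
7*(0) + 7*(2) = 14 = 14 ✓

x = 0, y = 2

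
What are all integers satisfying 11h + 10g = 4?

Step 1: Compute gcd(11, 10) = 1.
Since 1 divides 4, solutions exist.

Step 2: Find a particular solution using extended Euclidean algorithm.
We get h₀ = 4, g₀ = -4.
Check: 11*4 + 10*-4 = 4 = 4 ✓

Step 3: Write the general solution.
h = 4 + (10/1)t = 4 + 10t
g = -4 - (11/1)t = -4 - 11t
for any integer t.

h = 4 + 10t, g = -4 - 11t for integer t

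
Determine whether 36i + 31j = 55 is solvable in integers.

Step 1: Compute gcd(36, 31).
gcd(36, 31) = 1

Step 2: Check divisibility.
Does 1 divide 55? 55 = 1 x 55, so yes.

By the theorem on linear Diophantine equations, 36i + 31j = 55 has integer solutions if and only if gcd(36, 31) divides 55. Since 1 | 55, solutions exist.

Yes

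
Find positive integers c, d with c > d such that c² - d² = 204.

Factor: c² - d² = (c+d)(c-d) = 204.
We need two factors of 204 with the same parity.
Use c+d = 102 and c-d = 2 (product 102·2 = 204).
Adding: 2c = 104, so c = 52.
Subtracting: 2d = 100, so d = 50.
Check: 52² - 50² = 2704 - 2500 = 204 ✓

c = 52, d = 50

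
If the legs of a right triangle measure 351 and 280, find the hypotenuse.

c² = a² + b² = 351² + 280² = 123201 + 78400 = 201601
c = 449

449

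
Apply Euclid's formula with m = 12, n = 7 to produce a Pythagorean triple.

a = m² - n² = 12² - 7² = 144 - 49 = 95
b = 2mn = 2·12·7 = 168
c = m² + n² = 144 + 49 = 193
Verify: 95² + 168² = 9025 + 28224 = 37249 = 193² ✓

(95, 168, 193)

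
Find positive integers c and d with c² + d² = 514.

We need to find integers c, d > 0 such that c² + d² = 514.
Trying c = 15: d² = 514 - 15² = 514 - 225 = 289
d = 17
Check: 15² + 17² = 225 + 289 = 514 ✓

514 = 15² + 17²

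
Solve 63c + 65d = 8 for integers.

Step 1: Check solvability.
gcd(63, 65) = 1
Since 1 divides 8, solutions exist.

Step 2: Apply extended Euclidean algorithm to find gcd.
We find integers such that 63*x0 + 65*y0 = 1

Step 3: Scale the particular solution.
Multiply by 8/1 = 8:
c = 256, d = -248

Step 4: Verify.
63*(256) + 65*(-248) = 8 = 8 ✓

c = 256, d = -248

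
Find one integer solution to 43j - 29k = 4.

Step 1: Check solvability.
gcd(43, 29) = 1
Since 1 divides 4, solutions exist.

Step 2: Apply extended Euclidean algorithm to find gcd.
We find integers such that 43*x0 + 29*y0 = 1

Step 3: Scale the particular solution.
Multiply by 4/1 = 4:
j = -8, k = -12

Step 4: Verify.
43*(-8) - 29*(-12) = 4 = 4 ✓

j = -8, k = -12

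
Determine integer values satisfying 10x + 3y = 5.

Step 1: Check solvability.
gcd(10, 3) = 1
Since 1 divides 5, solutions exist.

Step 2: Apply extended Euclidean algorithm to find gcd.
We find integers such that 10*x0 + 3*y0 = 1

Step 3: Scale the particular solution.
Multiply by 5/1 = 5:
x = 5, y = -15

Step 4: Verify.
10*(5) + 3*(-15) = 5 = 5 ✓

x = 5, y = -15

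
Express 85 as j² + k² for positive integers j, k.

We need to find integers j, k > 0 such that j² + k² = 85.
Trying j = 2: k² = 85 - 2² = 85 - 4 = 81
k = 9
Check: 2² + 9² = 4 + 81 = 85 ✓

85 = 2² + 9²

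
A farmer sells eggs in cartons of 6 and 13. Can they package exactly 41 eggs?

We need non-negative a, b with 6a + 13b = 41.
gcd(6, 13) = 1 divides 41, but no a in [0, 6] gives non-negative b.

No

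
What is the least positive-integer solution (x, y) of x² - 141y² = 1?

We seek the smallest positive integers (x, y) with x² - 141y² = 1, i.e., x² = 141y² + 1.
Try successive y values:
y = 1: x² = 141·1² + 1 = 142, not a perfect square
y = 2: x² = 141·2² + 1 = 565, not a perfect square
y = 3: x² = 141·3² + 1 = 1270, not a perfect square
... continuing the search (or via continued fractions) ...
y = 8: x² = 141·8² + 1 = 9025, x = 95 ✓

Verify: 95² - 141·8² = 9025 - 9024 = 1 ✓

x = 95, y = 8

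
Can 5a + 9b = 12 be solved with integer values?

Step 1: Compute gcd(5, 9).
gcd(5, 9) = 1

Step 2: Check divisibility.
Does 1 divide 12? 12 = 1 x 12, so yes.

By the theorem on linear Diophantine equations, 5a + 9b = 12 has integer solutions if and only if gcd(5, 9) divides 12. Since 1 | 12, solutions exist.

Yes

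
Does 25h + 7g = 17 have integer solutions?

Step 1: Compute gcd(25, 7).
gcd(25, 7) = 1

Step 2: Check divisibility.
Does 1 divide 17? 17 = 1 x 17, so yes.

By the theorem on linear Diophantine equations, 25h + 7g = 17 has integer solutions if and only if gcd(25, 7) divides 17. Since 1 | 17, solutions exist.

Yes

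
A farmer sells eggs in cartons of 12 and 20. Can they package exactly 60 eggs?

We need non-negative a, b with 12a + 20b = 60.
gcd(12, 20) = 4 divides 60.
Try a = 0: 20b = 60 - 0 = 60, so b = 3.
One way: 0 cartons of 12 and 3 cartons of 20.

Yes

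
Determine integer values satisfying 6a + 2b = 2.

Step 1: Check solvability.
gcd(6, 2) = 2
Since 2 divides 2, solutions exist.

Step 2: Apply extended Euclidean algorithm to find gcd.
We find integers such that 6*x0 + 2*y0 = 2

Step 3: Scale the particular solution.
Multiply by 2/2 = 1:
a = 0, b = 1

Step 4: Verify.
6*(0) + 2*(1) = 2 = 2 ✓

a = 0, b = 1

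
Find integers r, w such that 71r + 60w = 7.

Step 1: Check solvability.
gcd(71, 60) = 1
Since 1 divides 7, solutions exist.

Step 2: Apply extended Euclidean algorithm to find gcd.
We find integers such that 71*x0 + 60*y0 = 1

Step 3: Scale the particular solution.
Multiply by 7/1 = 7:
r = 77, w = -91

Step 4: Verify.
71*(77) + 60*(-91) = 7 = 7 ✓

r = 77, w = -91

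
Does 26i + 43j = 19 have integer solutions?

Step 1: Compute gcd(26, 43).
gcd(26, 43) = 1

Step 2: Check divisibility.
Does 1 divide 19? 19 = 1 x 19, so yes.

By the theorem on linear Diophantine equations, 26i + 43j = 19 has integer solutions if and only if gcd(26, 43) divides 19. Since 1 | 19, solutions exist.

Yes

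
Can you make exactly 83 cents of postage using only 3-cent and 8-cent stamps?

We need non-negative x, y with 3x + 8y = 83.
gcd(3, 8) = 1 divides 83, so integer solutions exist.
Search for a non-negative one: x = 1 gives 8y = 83 - 3 = 80, so y = 10.
Check: 3·1 + 8·10 = 83 ✓

Yes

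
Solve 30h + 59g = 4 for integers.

Step 1: Check solvability.
gcd(30, 59) = 1
Since 1 divides 4, solutions exist.

Step 2: Apply extended Euclidean algorithm to find gcd.
We find integers such that 30*x0 + 59*y0 = 1

Step 3: Scale the particular solution.
Multiply by 4/1 = 4:
h = 8, g = -4

Step 4: Verify.
30*(8) + 59*(-4) = 4 = 4 ✓

h = 8, g = -4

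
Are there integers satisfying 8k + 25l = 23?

Step 1: Compute gcd(8, 25).
gcd(8, 25) = 1

Step 2: Check divisibility.
Does 1 divide 23? 23 = 1 x 23, so yes.

By the theorem on linear Diophantine equations, 8k + 25l = 23 has integer solutions if and only if gcd(8, 25) divides 23. Since 1 | 23, solutions exist.

Yes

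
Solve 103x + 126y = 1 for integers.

Step 1: Check solvability.
gcd(103, 126) = 1
Since 1 divides 1, solutions exist.

Step 2: Apply extended Euclidean algorithm to find gcd.
We find integers such that 103*x0 + 126*y0 = 1

Step 3: Scale the particular solution.
Multiply by 1/1 = 1:
x = -11, y = 9

Step 4: Verify.
103*(-11) + 126*(9) = 1 = 1 ✓

x = -11, y = 9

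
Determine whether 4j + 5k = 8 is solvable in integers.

Step 1: Compute gcd(4, 5).
gcd(4, 5) = 1

Step 2: Check divisibility.
Does 1 divide 8? 8 = 1 x 8, so yes.

By the theorem on linear Diophantine equations, 4j + 5k = 8 has integer solutions if and only if gcd(4, 5) divides 8. Since 1 | 8, solutions exist.

Yes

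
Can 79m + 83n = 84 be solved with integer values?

Step 1: Compute gcd(79, 83).
gcd(79, 83) = 1

Step 2: Check divisibility.
Does 1 divide 84? 84 = 1 x 84, so yes.

By the theorem on linear Diophantine equations, 79m + 83n = 84 has integer solutions if and only if gcd(79, 83) divides 84. Since 1 | 84, solutions exist.

Yes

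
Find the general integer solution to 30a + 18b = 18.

Step 1: Compute gcd(30, 18) = 6.
Since 6 divides 18, solutions exist.

Step 2: Find a particular solution using extended Euclidean algorithm.
We get a₀ = -3, b₀ = 6.
Check: 30*-3 + 18*6 = 18 = 18 ✓

Step 3: Write the general solution.
a = -3 + (18/6)t = -3 + 3t
b = 6 - (30/6)t = 6 - 5t
for any integer t.

a = -3 + 3t, b = 6 - 5t for integer t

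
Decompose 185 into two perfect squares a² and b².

We need to find integers a, b > 0 such that a² + b² = 185.
Trying a = 4: b² = 185 - 4² = 185 - 16 = 169
b = 13
Check: 4² + 13² = 16 + 169 = 185 ✓

185 = 4² + 13²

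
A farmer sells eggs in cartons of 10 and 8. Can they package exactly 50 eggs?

We need non-negative a, b with 10a + 8b = 50.
gcd(10, 8) = 2 divides 50.
Try a = 1: 8b = 50 - 10 = 40, so b = 5.
One way: 1 cartons of 10 and 5 cartons of 8.

Yes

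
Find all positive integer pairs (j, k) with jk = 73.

The positive divisors of 73 are: 1, 73.
Each divisor d gives the pair (d, 73/d):
(1, 73), (73, 1)

(1, 73), (73, 1)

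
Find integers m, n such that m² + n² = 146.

We need to find integers m, n > 0 such that m² + n² = 146.
Trying m = 5: n² = 146 - 5² = 146 - 25 = 121
n = 11
Check: 5² + 11² = 25 + 121 = 146 ✓

146 = 5² + 11²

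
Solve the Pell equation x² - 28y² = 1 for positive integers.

We seek the smallest positive integers (x, y) with x² - 28y² = 1, i.e., x² = 28y² + 1.
Try successive y values:
y = 1: x² = 28·1² + 1 = 29, not a perfect square
y = 2: x² = 28·2² + 1 = 113, not a perfect square
y = 3: x² = 28·3² + 1 = 253, not a perfect square
... continuing the search (or via continued fractions) ...
y = 24: x² = 28·24² + 1 = 16129, x = 127 ✓

Verify: 127² - 28·24² = 16129 - 16128 = 1 ✓

x = 127, y = 24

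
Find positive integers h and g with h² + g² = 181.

We need to find integers h, g > 0 such that h² + g² = 181.
Trying h = 9: g² = 181 - 9² = 181 - 81 = 100
g = 10
Check: 9² + 10² = 81 + 100 = 181 ✓

181 = 9² + 10²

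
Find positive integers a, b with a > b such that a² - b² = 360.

Factor: a² - b² = (a+b)(a-b) = 360.
We need two factors of 360 with the same parity.
Use a+b = 180 and a-b = 2 (product 180·2 = 360).
Adding: 2a = 182, so a = 91.
Subtracting: 2b = 178, so b = 89.
Check: 91² - 89² = 8281 - 7921 = 360 ✓

a = 91, b = 89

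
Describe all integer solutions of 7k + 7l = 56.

Step 1: Compute gcd(7, 7) = 7.
Since 7 divides 56, solutions exist.

Step 2: Find a particular solution using extended Euclidean algorithm.
We get k₀ = 0, l₀ = 8.
Check: 7*0 + 7*8 = 56 = 56 ✓

Step 3: Write the general solution.
k = 0 + (7/7)t = 0 + 1t
l = 8 - (7/7)t = 8 - 1t
for any integer t.

k = 0 + 1t, l = 8 - 1t for integer t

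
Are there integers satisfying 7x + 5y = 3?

Step 1: Compute gcd(7, 5).
gcd(7, 5) = 1

Step 2: Check divisibility.
Does 1 divide 3? 3 = 1 x 3, so yes.

By the theorem on linear Diophantine equations, 7x + 5y = 3 has integer solutions if and only if gcd(7, 5) divides 3. Since 1 | 3, solutions exist.

Yes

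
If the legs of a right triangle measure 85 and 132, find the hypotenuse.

c² = a² + b² = 85² + 132² = 7225 + 17424 = 24649
c = 157

157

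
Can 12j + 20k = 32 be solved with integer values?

Step 1: Compute gcd(12, 20).
gcd(12, 20) = 4

Step 2: Check divisibility.
Does 4 divide 32? 32 = 4 x 8, so yes.

By the theorem on linear Diophantine equations, 12j + 20k = 32 has integer solutions if and only if gcd(12, 20) divides 32. Since 4 | 32, solutions exist.

Yes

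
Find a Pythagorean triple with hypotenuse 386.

We need a² + b² = 386² = 148996.
Trying: 190² + 336² = 36100 + 112896 = 148996 ✓

(190, 336, 386)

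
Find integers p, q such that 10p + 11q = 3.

Step 1: Check solvability.
gcd(10, 11) = 1
Since 1 divides 3, solutions exist.

Step 2: Apply extended Euclidean algorithm to find gcd.
We find integers such that 10*x0 + 11*y0 = 1

Step 3: Scale the particular solution.
Multiply by 3/1 = 3:
p = -3, q = 3

Step 4: Verify.
10*(-3) + 11*(3) = 3 = 3 ✓

p = -3, q = 3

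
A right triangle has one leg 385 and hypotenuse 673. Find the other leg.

b² = c² - a² = 452929 - 148225 = 304704
b = 552

552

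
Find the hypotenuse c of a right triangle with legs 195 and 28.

c² = a² + b² = 195² + 28² = 38025 + 784 = 38809
c = sqrt(38809) = 197

197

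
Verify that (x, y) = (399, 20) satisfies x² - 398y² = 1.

Compute x² = 399² = 159201
Compute 398y² = 398·20² = 398·400 = 159200
x² - 398y² = 159201 - 159200 = 1
Since this equals 1, (399, 20) is a solution.

Yes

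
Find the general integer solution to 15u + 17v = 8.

Step 1: Compute gcd(15, 17) = 1.
Since 1 divides 8, solutions exist.

Step 2: Find a particular solution using extended Euclidean algorithm.
We get u₀ = 64, v₀ = -56.
Check: 15*64 + 17*-56 = 8 = 8 ✓

Step 3: Write the general solution.
u = 64 + (17/1)t = 64 + 17t
v = -56 - (15/1)t = -56 - 15t
for any integer t.

u = 64 + 17t, v = -56 - 15t for integer t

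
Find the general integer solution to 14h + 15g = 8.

Step 1: Compute gcd(14, 15) = 1.
Since 1 divides 8, solutions exist.

Step 2: Find a particular solution using extended Euclidean algorithm.
We get h₀ = -8, g₀ = 8.
Check: 14*-8 + 15*8 = 8 = 8 ✓

Step 3: Write the general solution.
h = -8 + (15/1)t = -8 + 15t
g = 8 - (14/1)t = 8 - 14t
for any integer t.

h = -8 + 15t, g = 8 - 14t for integer t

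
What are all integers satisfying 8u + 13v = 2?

Step 1: Compute gcd(8, 13) = 1.
Since 1 divides 2, solutions exist.

Step 2: Find a particular solution using extended Euclidean algorithm.
We get u₀ = 10, v₀ = -6.
Check: 8*10 + 13*-6 = 2 = 2 ✓

Step 3: Write the general solution.
u = 10 + (13/1)t = 10 + 13t
v = -6 - (8/1)t = -6 - 8t
for any integer t.

u = 10 + 13t, v = -6 - 8t for integer t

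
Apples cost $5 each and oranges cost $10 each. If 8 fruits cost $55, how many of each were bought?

Let a = apples, o = oranges.
a + o = 8
5a + 10o = 55
Substitute o = 8 - a:
5a + 10(8 - a) = 55
(5 - 10)a = 55 - 80
-5a = -25
a = 5, o = 8 - 5 = 3

Apples: 5, Oranges: 3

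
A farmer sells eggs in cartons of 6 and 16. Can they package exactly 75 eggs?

We need non-negative a, b with 6a + 16b = 75.
gcd(6, 16) = 2, and 2 does not divide 75.
No integer solutions exist.

No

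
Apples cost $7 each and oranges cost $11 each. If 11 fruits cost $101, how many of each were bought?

Let a = apples, o = oranges.
a + o = 11
7a + 11o = 101
Substitute o = 11 - a:
7a + 11(11 - a) = 101
(7 - 11)a = 101 - 121
-4a = -20
a = 5, o = 11 - 5 = 6

Apples: 5, Oranges: 6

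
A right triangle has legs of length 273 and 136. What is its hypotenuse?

c² = a² + b² = 273² + 136² = 74529 + 18496 = 93025
c = 305

305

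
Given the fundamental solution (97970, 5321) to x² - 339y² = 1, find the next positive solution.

Solutions to x² - Dy² = 1 are generated by powers of (x₀ + y₀√D).
The next solution satisfies x₁ + y₁√339 = (x₀ + y₀√339)², giving:
x₁ = x₀² + 339y₀² = 97970² + 339·5321² = 9598120900 + 9598120899 = 19196241799
y₁ = 2x₀y₀ = 2·97970·5321 = 1042596740

Verify: 19196241799² - 339·1042596740² = 368495699205674756401 - 368495699205674756400 = 1 ✓

x = 19196241799, y = 1042596740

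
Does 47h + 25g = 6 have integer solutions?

Step 1: Compute gcd(47, 25).
gcd(47, 25) = 1

Step 2: Check divisibility.
Does 1 divide 6? 6 = 1 x 6, so yes.

By the theorem on linear Diophantine equations, 47h + 25g = 6 has integer solutions if and only if gcd(47, 25) divides 6. Since 1 | 6, solutions exist.

Yes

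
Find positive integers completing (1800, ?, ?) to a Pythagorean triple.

We need the other leg and hypotenuse such that 1800² + x² = c².
Take x = 1595, c = 2405: 1800² + 1595² = 3240000 + 2544025 = 5784025 = 2405² ✓
Triple: (1595, 1800, 2405)

(1595, 1800, 2405)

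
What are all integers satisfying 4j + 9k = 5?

Step 1: Compute gcd(4, 9) = 1.
Since 1 divides 5, solutions exist.

Step 2: Find a particular solution using extended Euclidean algorithm.
We get j₀ = -10, k₀ = 5.
Check: 4*-10 + 9*5 = 5 = 5 ✓

Step 3: Write the general solution.
j = -10 + (9/1)t = -10 + 9t
k = 5 - (4/1)t = 5 - 4t
for any integer t.

j = -10 + 9t, k = 5 - 4t for integer t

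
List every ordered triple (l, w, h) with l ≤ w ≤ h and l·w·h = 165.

Iterate l from 1 to ⌊165^(1/3)⌋. For each l dividing 165, iterate w ≥ l with w dividing 165/l, and set h = 165/(l·w).
Triples found (5): (1×1×165), (1×3×55), (1×5×33), (1×11×15), (3×5×11)

(1×1×165), (1×3×55), (1×5×33), (1×11×15), (3×5×11)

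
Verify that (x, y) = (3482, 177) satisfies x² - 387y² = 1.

Compute x² = 3482² = 12124324
Compute 387y² = 387·177² = 387·31329 = 12124323
x² - 387y² = 12124324 - 12124323 = 1
Since this equals 1, (3482, 177) is a solution.

Yes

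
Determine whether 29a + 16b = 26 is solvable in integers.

Step 1: Compute gcd(29, 16).
gcd(29, 16) = 1

Step 2: Check divisibility.
Does 1 divide 26? 26 = 1 x 26, so yes.

By the theorem on linear Diophantine equations, 29a + 16b = 26 has integer solutions if and only if gcd(29, 16) divides 26. Since 1 | 26, solutions exist.

Yes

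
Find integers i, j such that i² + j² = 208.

We need to find integers i, j > 0 such that i² + j² = 208.
Trying i = 8: j² = 208 - 8² = 208 - 64 = 144
j = 12
Check: 8² + 12² = 64 + 144 = 208 ✓

208 = 8² + 12²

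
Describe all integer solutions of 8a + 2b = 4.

Step 1: Compute gcd(8, 2) = 2.
Since 2 divides 4, solutions exist.

Step 2: Find a particular solution using extended Euclidean algorithm.
We get a₀ = 0, b₀ = 2.
Check: 8*0 + 2*2 = 4 = 4 ✓

Step 3: Write the general solution.
a = 0 + (2/2)t = 0 + 1t
b = 2 - (8/2)t = 2 - 4t
for any integer t.

a = 0 + 1t, b = 2 - 4t for integer t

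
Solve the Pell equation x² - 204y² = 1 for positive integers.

We seek the smallest positive integers (x, y) with x² - 204y² = 1, i.e., x² = 204y² + 1.
Try successive y values:
y = 1: x² = 204·1² + 1 = 205, not a perfect square
y = 2: x² = 204·2² + 1 = 817, not a perfect square
y = 3: x² = 204·3² + 1 = 1837, not a perfect square
... continuing the search (or via continued fractions) ...
y = 350: x² = 204·350² + 1 = 24990001, x = 4999 ✓

Verify: 4999² - 204·350² = 24990001 - 24990000 = 1 ✓

x = 4999, y = 350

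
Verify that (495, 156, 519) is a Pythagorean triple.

Compute a² + b²:
495² + 156² = 245025 + 24336 = 269361
Compute c²:
519² = 269361
Since 269361 = 269361, it is a Pythagorean triple.

Yes, it is a Pythagorean triple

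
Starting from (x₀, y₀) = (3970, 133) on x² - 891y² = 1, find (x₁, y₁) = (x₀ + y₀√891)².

Solutions to x² - Dy² = 1 are generated by powers of (x₀ + y₀√D).
The next solution satisfies x₁ + y₁√891 = (x₀ + y₀√891)², giving:
x₁ = x₀² + 891y₀² = 3970² + 891·133² = 15760900 + 15760899 = 31521799
y₁ = 2x₀y₀ = 2·3970·133 = 1056020

Verify: 31521799² - 891·1056020² = 993623812196401 - 993623812196400 = 1 ✓

x = 31521799, y = 1056020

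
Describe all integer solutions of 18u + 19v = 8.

Step 1: Compute gcd(18, 19) = 1.
Since 1 divides 8, solutions exist.

Step 2: Find a particular solution using extended Euclidean algorithm.
We get u₀ = -8, v₀ = 8.
Check: 18*-8 + 19*8 = 8 = 8 ✓

Step 3: Write the general solution.
u = -8 + (19/1)t = -8 + 19t
v = 8 - (18/1)t = 8 - 18t
for any integer t.

u = -8 + 19t, v = 8 - 18t for integer t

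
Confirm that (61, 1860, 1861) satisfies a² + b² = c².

Compute a² + b² = 61² + 1860² = 3721 + 3459600 = 3463321
Compute c² = 1861² = 3463321
Since 3463321 = 3463321, confirmed.

Yes, it is a Pythagorean triple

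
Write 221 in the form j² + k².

We need to find integers j, k > 0 such that j² + k² = 221.
Trying j = 5: k² = 221 - 5² = 221 - 25 = 196
k = 14
Check: 5² + 14² = 25 + 196 = 221 ✓

221 = 5² + 14²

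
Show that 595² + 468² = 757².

Compute a² + b² = 595² + 468² = 354025 + 219024 = 573049
Compute c² = 757² = 573049
Since 573049 = 573049, confirmed.

Yes, it is a Pythagorean triple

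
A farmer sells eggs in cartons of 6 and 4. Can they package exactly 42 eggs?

We need non-negative a, b with 6a + 4b = 42.
gcd(6, 4) = 2 divides 42.
Try a = 1: 4b = 42 - 6 = 36, so b = 9.
One way: 1 cartons of 6 and 9 cartons of 4.

Yes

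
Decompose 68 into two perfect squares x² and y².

We need to find integers x, y > 0 such that x² + y² = 68.
Trying x = 2: y² = 68 - 2² = 68 - 4 = 64
y = 8
Check: 2² + 8² = 4 + 64 = 68 ✓

68 = 2² + 8²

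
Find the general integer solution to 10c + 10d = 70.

Step 1: Compute gcd(10, 10) = 10.
Since 10 divides 70, solutions exist.

Step 2: Find a particular solution using extended Euclidean algorithm.
We get c₀ = 0, d₀ = 7.
Check: 10*0 + 10*7 = 70 = 70 ✓

Step 3: Write the general solution.
c = 0 + (10/10)t = 0 + 1t
d = 7 - (10/10)t = 7 - 1t
for any integer t.

c = 0 + 1t, d = 7 - 1t for integer t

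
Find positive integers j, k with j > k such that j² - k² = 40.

Factor: j² - k² = (j+k)(j-k) = 40.
We need two factors of 40 with the same parity.
Use j+k = 20 and j-k = 2 (product 20·2 = 40).
Adding: 2j = 22, so j = 11.
Subtracting: 2k = 18, so k = 9.
Check: 11² - 9² = 121 - 81 = 40 ✓

j = 11, k = 9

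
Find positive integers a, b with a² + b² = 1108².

We need a² + b² = 1108² = 1227664.
Trying: 460² + 1008² = 211600 + 1016064 = 1227664 ✓

(460, 1008, 1108)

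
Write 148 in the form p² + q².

We need to find integers p, q > 0 such that p² + q² = 148.
Trying p = 2: q² = 148 - 2² = 148 - 4 = 144
q = 12
Check: 2² + 12² = 4 + 144 = 148 ✓

148 = 2² + 12²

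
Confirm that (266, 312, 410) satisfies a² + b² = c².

Compute a² + b² = 266² + 312² = 70756 + 97344 = 168100
Compute c² = 410² = 168100
Since 168100 = 168100, confirmed.

Yes, it is a Pythagorean triple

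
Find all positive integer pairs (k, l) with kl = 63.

The positive divisors of 63 are: 1, 3, 7, 9, 21, 63.
Each divisor d gives the pair (d, 63/d):
(1, 63), (3, 21), (7, 9), (9, 7), (21, 3), (63, 1)

(1, 63), (3, 21), (7, 9), (9, 7), (21, 3), (63, 1)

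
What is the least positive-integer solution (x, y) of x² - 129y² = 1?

We seek the smallest positive integers (x, y) with x² - 129y² = 1, i.e., x² = 129y² + 1.
Try successive y values:
y = 1: x² = 129·1² + 1 = 130, not a perfect square
y = 2: x² = 129·2² + 1 = 517, not a perfect square
y = 3: x² = 129·3² + 1 = 1162, not a perfect square
... continuing the search (or via continued fractions) ...
y = 1484: x² = 129·1484² + 1 = 284091025, x = 16855 ✓

Verify: 16855² - 129·1484² = 284091025 - 284091024 = 1 ✓

x = 16855, y = 1484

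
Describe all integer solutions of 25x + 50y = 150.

Step 1: Compute gcd(25, 50) = 25.
Since 25 divides 150, solutions exist.

Step 2: Find a particular solution using extended Euclidean algorithm.
We get x₀ = 6, y₀ = 0.
Check: 25*6 + 50*0 = 150 = 150 ✓

Step 3: Write the general solution.
x = 6 + (50/25)t = 6 + 2t
y = 0 - (25/25)t = 0 - 1t
for any integer t.

x = 6 + 2t, y = 0 - 1t for integer t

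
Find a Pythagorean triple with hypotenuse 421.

We need a² + b² = 421² = 177241.
Trying: 29² + 420² = 841 + 176400 = 177241 ✓

(29, 420, 421)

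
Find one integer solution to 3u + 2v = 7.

Step 1: Check solvability.
gcd(3, 2) = 1
Since 1 divides 7, solutions exist.

Step 2: Apply extended Euclidean algorithm to find gcd.
We find integers such that 3*x0 + 2*y0 = 1

Step 3: Scale the particular solution.
Multiply by 7/1 = 7:
u = 7, v = -7

Step 4: Verify.
3*(7) + 2*(-7) = 7 = 7 ✓

u = 7, v = -7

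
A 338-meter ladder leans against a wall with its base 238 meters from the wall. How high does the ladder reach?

The ladder, wall, and ground form a right triangle with hypotenuse 338 and one leg 238.
By the Pythagorean theorem: h² = 338² - 238² = 114244 - 56644 = 57600
h = √57600 = 240 meters

240 meters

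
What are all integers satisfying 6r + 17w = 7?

Step 1: Compute gcd(6, 17) = 1.
Since 1 divides 7, solutions exist.

Step 2: Find a particular solution using extended Euclidean algorithm.
We get r₀ = 21, w₀ = -7.
Check: 6*21 + 17*-7 = 7 = 7 ✓

Step 3: Write the general solution.
r = 21 + (17/1)t = 21 + 17t
w = -7 - (6/1)t = -7 - 6t
for any integer t.

r = 21 + 17t, w = -7 - 6t for integer t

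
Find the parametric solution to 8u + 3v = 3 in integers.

Step 1: Compute gcd(8, 3) = 1.
Since 1 divides 3, solutions exist.

Step 2: Find a particular solution using extended Euclidean algorithm.
We get u₀ = -3, v₀ = 9.
Check: 8*-3 + 3*9 = 3 = 3 ✓

Step 3: Write the general solution.
u = -3 + (3/1)t = -3 + 3t
v = 9 - (8/1)t = 9 - 8t
for any integer t.

u = -3 + 3t, v = 9 - 8t for integer t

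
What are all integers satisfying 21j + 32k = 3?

Step 1: Compute gcd(21, 32) = 1.
Since 1 divides 3, solutions exist.

Step 2: Find a particular solution using extended Euclidean algorithm.
We get j₀ = -9, k₀ = 6.
Check: 21*-9 + 32*6 = 3 = 3 ✓

Step 3: Write the general solution.
j = -9 + (32/1)t = -9 + 32t
k = 6 - (21/1)t = 6 - 21t
for any integer t.

j = -9 + 32t, k = 6 - 21t for integer t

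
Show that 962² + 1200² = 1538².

Compute a² + b² = 962² + 1200² = 925444 + 1440000 = 2365444
Compute c² = 1538² = 2365444
Since 2365444 = 2365444, confirmed.

Yes, it is a Pythagorean triple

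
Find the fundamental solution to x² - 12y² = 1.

We seek the smallest positive integers (x, y) with x² - 12y² = 1, i.e., x² = 12y² + 1.
Try successive y values:
y = 1: x² = 12·1² + 1 = 13, not a perfect square
y = 2: x² = 12·2² + 1 = 49, x = 7 ✓

Verify: 7² - 12·2² = 49 - 48 = 1 ✓

x = 7, y = 2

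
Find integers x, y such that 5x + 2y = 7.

Step 1: Check solvability.
gcd(5, 2) = 1
Since 1 divides 7, solutions exist.

Step 2: Apply extended Euclidean algorithm to find gcd.
We find integers such that 5*x0 + 2*y0 = 1

Step 3: Scale the particular solution.
Multiply by 7/1 = 7:
x = 7, y = -14

Step 4: Verify.
5*(7) + 2*(-14) = 7 = 7 ✓

x = 7, y = -14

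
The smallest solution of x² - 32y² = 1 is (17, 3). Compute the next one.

Solutions to x² - Dy² = 1 are generated by powers of (x₀ + y₀√D).
The next solution satisfies x₁ + y₁√32 = (x₀ + y₀√32)², giving:
x₁ = x₀² + 32y₀² = 17² + 32·3² = 289 + 288 = 577
y₁ = 2x₀y₀ = 2·17·3 = 102

Verify: 577² - 32·102² = 332929 - 332928 = 1 ✓

x = 577, y = 102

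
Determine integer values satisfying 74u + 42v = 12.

Step 1: Check solvability.
gcd(74, 42) = 2
Since 2 divides 12, solutions exist.

Step 2: Apply extended Euclidean algorithm to find gcd.
We find integers such that 74*x0 + 42*y0 = 2

Step 3: Scale the particular solution.
Multiply by 12/2 = 6:
u = 24, v = -42

Step 4: Verify.
74*(24) + 42*(-42) = 12 = 12 ✓

u = 24, v = -42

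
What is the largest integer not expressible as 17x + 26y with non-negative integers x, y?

For two coprime denominations a and b, the Frobenius number (largest value not representable as a non-negative combination) is ab - a - b.
Here gcd(17, 26) = 1, so they are coprime.
F(17, 26) = 17·26 - 17 - 26 = 442 - 43 = 399

399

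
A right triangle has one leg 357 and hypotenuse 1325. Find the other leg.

b² = c² - a² = 1755625 - 127449 = 1628176
b = 1276

1276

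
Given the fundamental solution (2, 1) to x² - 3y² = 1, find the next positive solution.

Solutions to x² - Dy² = 1 are generated by powers of (x₀ + y₀√D).
The next solution satisfies x₁ + y₁√3 = (x₀ + y₀√3)², giving:
x₁ = x₀² + 3y₀² = 2² + 3·1² = 4 + 3 = 7
y₁ = 2x₀y₀ = 2·2·1 = 4

Verify: 7² - 3·4² = 49 - 48 = 1 ✓

x = 7, y = 4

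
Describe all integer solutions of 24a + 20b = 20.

Step 1: Compute gcd(24, 20) = 4.
Since 4 divides 20, solutions exist.

Step 2: Find a particular solution using extended Euclidean algorithm.
We get a₀ = 5, b₀ = -5.
Check: 24*5 + 20*-5 = 20 = 20 ✓

Step 3: Write the general solution.
a = 5 + (20/4)t = 5 + 5t
b = -5 - (24/4)t = -5 - 6t
for any integer t.

a = 5 + 5t, b = -5 - 6t for integer t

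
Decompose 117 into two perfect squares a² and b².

We need to find integers a, b > 0 such that a² + b² = 117.
Trying a = 6: b² = 117 - 6² = 117 - 36 = 81
b = 9
Check: 6² + 9² = 36 + 81 = 117 ✓

117 = 6² + 9²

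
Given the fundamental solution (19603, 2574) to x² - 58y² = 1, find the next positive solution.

Solutions to x² - Dy² = 1 are generated by powers of (x₀ + y₀√D).
The next solution satisfies x₁ + y₁√58 = (x₀ + y₀√58)², giving:
x₁ = x₀² + 58y₀² = 19603² + 58·2574² = 384277609 + 384277608 = 768555217
y₁ = 2x₀y₀ = 2·19603·2574 = 100916244

Verify: 768555217² - 58·100916244² = 590677121577917089 - 590677121577917088 = 1 ✓

x = 768555217, y = 100916244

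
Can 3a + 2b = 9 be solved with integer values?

Step 1: Compute gcd(3, 2).
gcd(3, 2) = 1

Step 2: Check divisibility.
Does 1 divide 9? 9 = 1 x 9, so yes.

By the theorem on linear Diophantine equations, 3a + 2b = 9 has integer solutions if and only if gcd(3, 2) divides 9. Since 1 | 9, solutions exist.

Yes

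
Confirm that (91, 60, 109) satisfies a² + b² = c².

Compute a² + b² = 91² + 60² = 8281 + 3600 = 11881
Compute c² = 109² = 11881
Since 11881 = 11881, confirmed.

Yes, it is a Pythagorean triple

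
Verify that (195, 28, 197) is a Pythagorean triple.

Compute a² + b²:
195² + 28² = 38025 + 784 = 38809
Compute c²:
197² = 38809
Since 38809 = 38809, it is a Pythagorean triple.

Yes, it is a Pythagorean triple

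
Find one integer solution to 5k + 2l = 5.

Step 1: Check solvability.
gcd(5, 2) = 1
Since 1 divides 5, solutions exist.

Step 2: Apply extended Euclidean algorithm to find gcd.
We find integers such that 5*x0 + 2*y0 = 1

Step 3: Scale the particular solution.
Multiply by 5/1 = 5:
k = 5, l = -10

Step 4: Verify.
5*(5) + 2*(-10) = 5 = 5 ✓

k = 5, l = -10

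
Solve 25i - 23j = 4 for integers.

Step 1: Check solvability.
gcd(25, 23) = 1
Since 1 divides 4, solutions exist.

Step 2: Apply extended Euclidean algorithm to find gcd.
We find integers such that 25*x0 + 23*y0 = 1

Step 3: Scale the particular solution.
Multiply by 4/1 = 4:
i = -44, j = -48

Step 4: Verify.
25*(-44) - 23*(-48) = 4 = 4 ✓

i = -44, j = -48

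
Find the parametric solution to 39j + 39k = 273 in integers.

Step 1: Compute gcd(39, 39) = 39.
Since 39 divides 273, solutions exist.

Step 2: Find a particular solution using extended Euclidean algorithm.
We get j₀ = 0, k₀ = 7.
Check: 39*0 + 39*7 = 273 = 273 ✓

Step 3: Write the general solution.
j = 0 + (39/39)t = 0 + 1t
k = 7 - (39/39)t = 7 - 1t
for any integer t.

j = 0 + 1t, k = 7 - 1t for integer t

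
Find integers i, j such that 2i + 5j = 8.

Step 1: Check solvability.
gcd(2, 5) = 1
Since 1 divides 8, solutions exist.

Step 2: Apply extended Euclidean algorithm to find gcd.
We find integers such that 2*x0 + 5*y0 = 1

Step 3: Scale the particular solution.
Multiply by 8/1 = 8:
i = -16, j = 8

Step 4: Verify.
2*(-16) + 5*(8) = 8 = 8 ✓

i = -16, j = 8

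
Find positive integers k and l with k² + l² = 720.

We need to find integers k, l > 0 such that k² + l² = 720.
Trying k = 12: l² = 720 - 12² = 720 - 144 = 576
l = 24
Check: 12² + 24² = 144 + 576 = 720 ✓

720 = 12² + 24²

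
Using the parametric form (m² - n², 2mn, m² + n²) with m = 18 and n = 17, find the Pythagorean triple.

a = m² - n² = 324 - 289 = 35
b = 2mn = 2·18·17 = 612
c = m² + n² = 324 + 289 = 613
Verify: 35² + 612² = 1225 + 374544 = 375769 = 613² ✓

(35, 612, 613)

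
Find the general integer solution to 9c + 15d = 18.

Step 1: Compute gcd(9, 15) = 3.
Since 3 divides 18, solutions exist.

Step 2: Find a particular solution using extended Euclidean algorithm.
We get c₀ = 12, d₀ = -6.
Check: 9*12 + 15*-6 = 18 = 18 ✓

Step 3: Write the general solution.
c = 12 + (15/3)t = 12 + 5t
d = -6 - (9/3)t = -6 - 3t
for any integer t.

c = 12 + 5t, d = -6 - 3t for integer t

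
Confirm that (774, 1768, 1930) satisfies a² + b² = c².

Compute a² + b² = 774² + 1768² = 599076 + 3125824 = 3724900
Compute c² = 1930² = 3724900
Since 3724900 = 3724900, confirmed.

Yes, it is a Pythagorean triple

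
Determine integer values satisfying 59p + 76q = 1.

Step 1: Check solvability.
gcd(59, 76) = 1
Since 1 divides 1, solutions exist.

Step 2: Apply extended Euclidean algorithm to find gcd.
We find integers such that 59*x0 + 76*y0 = 1

Step 3: Scale the particular solution.
Multiply by 1/1 = 1:
p = -9, q = 7

Step 4: Verify.
59*(-9) + 76*(7) = 1 = 1 ✓

p = -9, q = 7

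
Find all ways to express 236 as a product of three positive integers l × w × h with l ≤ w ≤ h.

Iterate l from 1 to ⌊236^(1/3)⌋. For each l dividing 236, iterate w ≥ l with w dividing 236/l, and set h = 236/(l·w).
Triples found (4): (1×1×236), (1×2×118), (1×4×59), (2×2×59)

(1×1×236), (1×2×118), (1×4×59), (2×2×59)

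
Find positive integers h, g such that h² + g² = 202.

Search for h with 202 - h² a perfect square.
h = 9: 202 - 9² = 202 - 81 = 121 = 11² ✓
So h = 9, g = 11.

h = 9, g = 11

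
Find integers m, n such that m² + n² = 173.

We need to find integers m, n > 0 such that m² + n² = 173.
Trying m = 2: n² = 173 - 2² = 173 - 4 = 169
n = 13
Check: 2² + 13² = 4 + 169 = 173 ✓

173 = 2² + 13²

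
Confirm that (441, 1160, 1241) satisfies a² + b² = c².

Compute a² + b² = 441² + 1160² = 194481 + 1345600 = 1540081
Compute c² = 1241² = 1540081
Since 1540081 = 1540081, confirmed.

Yes, it is a Pythagorean triple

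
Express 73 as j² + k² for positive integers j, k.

We need to find integers j, k > 0 such that j² + k² = 73.
Trying j = 3: k² = 73 - 3² = 73 - 9 = 64
k = 8
Check: 3² + 8² = 9 + 64 = 73 ✓

73 = 3² + 8²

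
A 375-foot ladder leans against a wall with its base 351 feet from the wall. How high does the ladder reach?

The ladder, wall, and ground form a right triangle with hypotenuse 375 and one leg 351.
By the Pythagorean theorem: h² = 375² - 351² = 140625 - 123201 = 17424
h = √17424 = 132 feet

132 feet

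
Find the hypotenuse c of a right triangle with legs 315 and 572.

c² = a² + b² = 315² + 572² = 99225 + 327184 = 426409
c = sqrt(426409) = 653

653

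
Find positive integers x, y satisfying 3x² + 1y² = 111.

Try small values of x and check whether (111 - 3x²)/1 is a perfect square.
x = 5: 3·5² = 75, so 1y² = 111 - 75 = 36, giving y² = 36, y = 6.
Check: 3·5² + 1·6² = 75 + 36 = 111 ✓

x = 5, y = 6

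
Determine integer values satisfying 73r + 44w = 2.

Step 1: Check solvability.
gcd(73, 44) = 1
Since 1 divides 2, solutions exist.

Step 2: Apply extended Euclidean algorithm to find gcd.
We find integers such that 73*x0 + 44*y0 = 1

Step 3: Scale the particular solution.
Multiply by 2/1 = 2:
r = -6, w = 10

Step 4: Verify.
73*(-6) + 44*(10) = 2 = 2 ✓

r = -6, w = 10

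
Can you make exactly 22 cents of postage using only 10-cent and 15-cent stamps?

We need non-negative x, y with 10x + 15y = 22.
gcd(10, 15) = 5, and 5 does not divide 22.
No integer solutions exist, so certainly no non-negative ones.

No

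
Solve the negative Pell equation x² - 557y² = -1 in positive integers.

We need x² = 557y² - 1. Try successive y:
y = 1: x² = 557·1² - 1 = 556, not a perfect square
y = 2: x² = 557·2² - 1 = 2227, not a perfect square
y = 3: x² = 557·3² - 1 = 5012, not a perfect square
...
y = 5: x² = 557·5² - 1 = 13924 = 118² ✓
Check: 118² - 557·5² = 13924 - 13925 = -1 ✓

x = 118, y = 5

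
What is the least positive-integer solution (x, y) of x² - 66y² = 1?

We seek the smallest positive integers (x, y) with x² - 66y² = 1, i.e., x² = 66y² + 1.
Try successive y values:
y = 1: x² = 66·1² + 1 = 67, not a perfect square
y = 2: x² = 66·2² + 1 = 265, not a perfect square
y = 3: x² = 66·3² + 1 = 595, not a perfect square
... continuing the search (or via continued fractions) ...
y = 8: x² = 66·8² + 1 = 4225, x = 65 ✓

Verify: 65² - 66·8² = 4225 - 4224 = 1 ✓

x = 65, y = 8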